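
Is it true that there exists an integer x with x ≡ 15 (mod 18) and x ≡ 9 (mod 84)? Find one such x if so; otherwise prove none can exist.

Here gcd(18, 84) = 6, and both 15 and 9 leave remainder 3 mod 6, so the system is consistent.
Write x = 15 + 18t. Then 18t ≡ 9 − 15 ≡ 78 (mod 84); dividing through by 6 gives 3t ≡ 13 (mod 14).
To invert 3 modulo 14: 14 = 4·3 + 2, 3 = 1·2 + 1, 2 = 2·1 + 0, and unwinding, 1 = 3 − 1·2 = 3 − (14 − 4·3) = −14 + 5·3. Thus 3⁻¹ ≡ 5 (mod 14).
Multiplying by 5: t ≡ 5·13 = 65 ≡ 9 (mod 14).
Then x = 15 + 18·9 = 177.
Indeed 177 ≡ 15 (mod 18) and 177 ≡ 9 (mod 84).

x = 177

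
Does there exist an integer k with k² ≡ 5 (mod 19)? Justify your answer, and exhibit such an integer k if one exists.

k = 10

Take k = 10. Then 10² = 100 = 5·19 + 5, so 10² ≡ 5 (mod 19).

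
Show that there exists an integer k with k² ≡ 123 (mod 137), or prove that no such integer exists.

Take k = 73. Then 73² = 5329 = 38·137 + 123, so 73² ≡ 123 (mod 137).

k = 73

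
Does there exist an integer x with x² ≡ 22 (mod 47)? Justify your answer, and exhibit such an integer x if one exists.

There is no such integer.

Apply Euler's criterion with the prime 47: 22 is a quadratic residue iff 22^23 ≡ 1 (mod 47), and a non-residue iff it is ≡ −1.
Repeated squaring mod 47: 22^2 = 484 ≡ 14; 22^4 ≡ 14² = 196 ≡ 8; 22^8 ≡ 8² = 64 ≡ 17; 22^16 ≡ 17² = 289 ≡ 7.
Since 23 = 16 + 4 + 2 + 1, 22^23 ≡ 7 · 8 · 14 · 22; multiplying out mod 47: 7·8 = 56 ≡ 9, then 9·14 = 126 ≡ 32, then 32·22 = 704 ≡ 46. Thus 22^23 ≡ 46 ≡ −1 (mod 47).
The value −1 means 22 is a non-residue modulo 47, so x² ≡ 22 (mod 47) is impossible.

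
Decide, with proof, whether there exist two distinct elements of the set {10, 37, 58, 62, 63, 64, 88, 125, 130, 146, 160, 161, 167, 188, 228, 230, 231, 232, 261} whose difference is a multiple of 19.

There is no such pair.

Reduce each element modulo 19: 10↦10, 37↦18, 58↦1, 62↦5, 63↦6, 64↦7, 88↦12, 125↦11, 130↦16, 146↦13, 160↦8, 161↦9, 167↦15, 188↦17, 228↦0, 230↦2, 231↦3, 232↦4, 261↦14.
No residue repeats among the 19 elements, so no pair has difference ≡ 0 (mod 19).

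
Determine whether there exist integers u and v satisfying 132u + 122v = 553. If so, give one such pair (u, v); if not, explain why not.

Both 132 and 122 are divisible by gcd(132, 122) = 2, hence so is any combination 132u + 122v.
However 553 leaves remainder 1 on division by 2.
Therefore 132u + 122v = 553 has no solution in integers.

There are no such integers.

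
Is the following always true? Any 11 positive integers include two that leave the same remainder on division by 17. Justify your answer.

Try 11 consecutive integers, 6, 7, …, 16. Their remainders mod 17 are 6, 7, 8, 9, 10, 11, 12, 13, 14, 15, 16 — pairwise different, as any 11 ≤ 17 consecutive integers have distinct residues.
So no two of them leave the same remainder on division by 17; the claim fails for this set.

No, the set {6, 7, 8, 9, 10, 11, 12, 13, 14, 15, 16} is a counterexample.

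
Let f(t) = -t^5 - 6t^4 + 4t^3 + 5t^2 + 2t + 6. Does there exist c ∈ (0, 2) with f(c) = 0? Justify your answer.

Such a root exists.

f(0) = 6 and f(2) = -66, which have opposite signs.
As a polynomial, f is continuous on every closed interval.
By the Intermediate Value Theorem, f takes the value 0 somewhere in the open interval.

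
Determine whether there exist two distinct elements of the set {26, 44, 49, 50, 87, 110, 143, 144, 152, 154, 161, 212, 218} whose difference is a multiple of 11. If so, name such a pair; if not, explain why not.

The pair (44, 110) works.

Reduce each element mod 11: 26↦4, 44↦0, 49↦5, 50↦6, 87↦10, 110↦0, 143↦0, 144↦1, 152↦9, 154↦0, 161↦7, 212↦3, 218↦9. The residue 0 repeats (at 44 and 110), and 110 − 44 = 66 = 6·11.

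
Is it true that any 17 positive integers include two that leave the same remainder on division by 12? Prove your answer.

Yes.

Each integer lies in one of the 12 residue classes modulo 12.
Placing 17 integers into 12 classes, some class receives at least two — say a and b.
So a and b have equal remainders mod 12, which is exactly what was to be shown.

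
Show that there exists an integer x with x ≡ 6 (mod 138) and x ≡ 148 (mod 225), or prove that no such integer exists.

No, no such integer exists.

gcd(138, 225) = 3. If x ≡ 6 (mod 138) and x ≡ 148 (mod 225), then x ≡ 6 (mod 3) and x ≡ 148 (mod 3).
However 6 ≡ 0 and 148 ≡ 1 (mod 3), and 0 ≠ 1.
Therefore no such x exists.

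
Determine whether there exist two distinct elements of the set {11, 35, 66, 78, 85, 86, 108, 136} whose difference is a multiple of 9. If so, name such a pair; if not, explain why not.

No such pair exists.

Two integers differ by a multiple of 9 exactly when they have the same residue mod 9. The residues are 11↦2, 35↦8, 66↦3, 78↦6, 85↦4, 86↦5, 108↦0, 136↦1.
All 8 residues are distinct, so no two elements differ by a multiple of 9.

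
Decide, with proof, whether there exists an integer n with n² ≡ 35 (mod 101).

No such integer exists.

101 is prime, so by Euler's criterion 35 is a square mod 101 iff 35^((101−1)/2) = 35^50 ≡ 1 (mod 101).
Squaring successively (mod 101): 35^2 = 1225 ≡ 13; 35^4 ≡ 13² = 169 ≡ 68; 35^8 ≡ 68² = 4624 ≡ 79; 35^16 ≡ 79² = 6241 ≡ 80; 35^32 ≡ 80² = 6400 ≡ 37.
Since 50 = 32 + 16 + 2, 35^50 ≡ 37 · 80 · 13; multiplying out mod 101: 37·80 = 2960 ≡ 31, then 31·13 = 403 ≡ 100. Thus 35^50 ≡ 100 ≡ −1 (mod 101).
By Euler's criterion 35 is a quadratic non-residue mod 101: no n satisfies n² ≡ 35 (mod 101).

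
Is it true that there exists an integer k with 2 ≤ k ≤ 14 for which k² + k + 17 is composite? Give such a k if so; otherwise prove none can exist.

There is no such integer k in that range.

The values for k = 2, 3, …, 14 are 23, 29, 37, 47, 59, 73, 89, 107, 127, 149, 173, 199, 227, and each of these is prime.
So no value in the range makes the expression composite.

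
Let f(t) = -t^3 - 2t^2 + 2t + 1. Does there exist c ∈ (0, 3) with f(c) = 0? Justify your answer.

f(0) = 1 and f(3) = -38, which have opposite signs.
Since f is a polynomial it is continuous on [0, 3].
So by the Intermediate Value Theorem there is a c strictly between 0 and 3 with f(c) = 0.

Such a root exists.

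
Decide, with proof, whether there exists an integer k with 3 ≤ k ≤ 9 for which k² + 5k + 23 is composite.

There is no such integer k in that range.

The values for k = 3, 4, …, 9 are 47, 59, 73, 89, 107, 127, 149, and each of these is prime.
So no value in the range makes the expression composite.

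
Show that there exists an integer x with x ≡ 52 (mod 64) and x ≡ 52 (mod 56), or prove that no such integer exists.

x = 52

Here gcd(64, 56) = 8, and both 52 and 52 leave remainder 4 mod 8, so the system is consistent.
The smallest candidate x = 52 works directly: 52 ≡ 52 (mod 56).
Verify: 52 = 0·64 + 52 and 52 = 0·56 + 52. ✓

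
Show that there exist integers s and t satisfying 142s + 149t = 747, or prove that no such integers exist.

s = 21, t = -15

Since gcd(142, 149) = 1, every integer is an integer combination of 142 and 149.
Euclidean algorithm: 149 = 1·142 + 7, 142 = 20·7 + 2, 7 = 3·2 + 1, 2 = 2·1 + 0.
Unwinding: 1 = 7 − 3·2 = 7 − 3·(142 − 20·7) = −3·142 + 61·7 = −3·142 + 61·(149 − 1·142) = 61·149 − 64·142, i.e. 142·(-64) + 149·61 = 1.
Multiplying through by 747: s = (-64)·747 = -47808, t = 61·747 = 45567 is a solution.
Shifting by a multiple of (149, −142) keeps it a solution: s = -47808 + 321·149 = 21, t = 45567 − 321·142 = -15.
Indeed 142·21 + 149·(-15) = 2982 − 2235 = 747.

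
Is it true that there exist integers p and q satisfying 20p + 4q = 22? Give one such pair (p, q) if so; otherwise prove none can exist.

No such integers exist.

Both 20 and 4 are divisible by gcd(20, 4) = 4, hence so is any combination 20p + 4q.
But 22 = 4·5 + 2, so 4 ∤ 22.
Hence no integers p, q satisfy the equation.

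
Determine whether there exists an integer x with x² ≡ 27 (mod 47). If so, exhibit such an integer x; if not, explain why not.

x = 11 works: 11² = 121, and 121 − 27 = 94 = 2·47.

x = 11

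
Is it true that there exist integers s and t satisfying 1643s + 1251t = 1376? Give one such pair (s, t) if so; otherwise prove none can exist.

s = 412, t = -540

Since gcd(1643, 1251) = 1, every integer is an integer combination of 1643 and 1251.
Run the Euclidean algorithm on 1643 and 1251: 1643 = 1·1251 + 392, 1251 = 3·392 + 75, 392 = 5·75 + 17, 75 = 4·17 + 7, 17 = 2·7 + 3, 7 = 2·3 + 1, 3 = 3·1 + 0.
Unwinding: 1 = 7 − 2·3 = 7 − 2·(17 − 2·7) = −2·17 + 5·7 = −2·17 + 5·(75 − 4·17) = 5·75 − 22·17 = 5·75 − 22·(392 − 5·75) = −22·392 + 115·75 = −22·392 + 115·(1251 − 3·392) = 115·1251 − 367·392 = 115·1251 − 367·(1643 − 1·1251) = −367·1643 + 482·1251, i.e. 1643·(-367) + 1251·482 = 1.
Times 1376: 1643·(-504992) + 1251·663232 = 1376, so (-504992, 663232) solves it.
The general solution is s = -504992 + 1251k, t = 663232 − 1643k; taking k = 404 gives the smaller pair s = 412, t = -540.
Indeed 1643·412 + 1251·(-540) = 676916 − 675540 = 1376.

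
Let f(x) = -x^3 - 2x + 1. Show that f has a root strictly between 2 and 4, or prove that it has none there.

f(2) = -11 and f(4) = -71, both negative.
The derivative f'(x) = -3x^2 - 2 is a quadratic with discriminant 0² − 4·(-3)·(-2) = -24 < 0; it never vanishes, so it is always negative (sign of the leading coefficient).
Hence f is strictly decreasing on ℝ, and in particular on [2, 4]. A strictly monotone function with same-sign endpoint values stays negative on the whole interval, so f has no zero in (2, 4).

No.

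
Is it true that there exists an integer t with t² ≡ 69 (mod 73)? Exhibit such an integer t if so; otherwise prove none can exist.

t = 54

Take t = 54. Then 54² = 2916 = 39·73 + 69, so 54² ≡ 69 (mod 73).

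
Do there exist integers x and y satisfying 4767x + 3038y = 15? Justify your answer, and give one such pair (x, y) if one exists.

Both 4767 and 3038 are divisible by gcd(4767, 3038) = 7, hence so is any combination 4767x + 3038y.
But 15 is not a multiple of 7 (it leaves remainder 1).
So the equation is unsolvable over ℤ.

No, no such integers exist.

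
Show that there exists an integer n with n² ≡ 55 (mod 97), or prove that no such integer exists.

Apply Euler's criterion with the prime 97: 55 is a quadratic residue iff 55^48 ≡ 1 (mod 97), and a non-residue iff it is ≡ −1.
Squaring successively (mod 97): 55^2 = 3025 ≡ 18; 55^4 ≡ 18² = 324 ≡ 33; 55^8 ≡ 33² = 1089 ≡ 22; 55^16 ≡ 22² = 484 ≡ 96; 55^32 ≡ 96² = 9216 ≡ 1.
Since 48 = 32 + 16, 55^48 ≡ 1 · 96; multiplying out mod 97: 1·96 = 96 ≡ 96. Thus 55^48 ≡ 96 ≡ −1 (mod 97).
The value −1 means 55 is a non-residue modulo 97, so n² ≡ 55 (mod 97) is impossible.

No such integer exists.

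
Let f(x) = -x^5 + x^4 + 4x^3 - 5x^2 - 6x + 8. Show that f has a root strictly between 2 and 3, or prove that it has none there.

f has no root in that interval.

The endpoint values f(2) = -8 and f(3) = -109 are both negative. Claim: f(x) < 0 for every x in (2, 3).
Shift to the endpoint 2: with x = 2 + u (0 < u < 1), one computes f(2 + u) = -u^5 - 9u^4 - 28u^3 - 37u^2 - 26u - 8.
All 6 nonzero coefficients of this polynomial in u are negative; hence for u > 0 the value is a sum of negative terms (the constant -8 among them).
So f is strictly negative on (2, 3); no root exists in the interval.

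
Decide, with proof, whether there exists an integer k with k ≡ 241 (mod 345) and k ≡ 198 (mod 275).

No such integer exists.

Both moduli are multiples of 5 = gcd(345, 275), so any solution would satisfy k ≡ 241 and k ≡ 198 modulo 5 simultaneously.
These are incompatible: 241 − 198 = 43 is not divisible by 5.
So no integer satisfies both congruences.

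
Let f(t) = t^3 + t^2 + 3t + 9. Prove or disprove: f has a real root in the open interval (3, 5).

f has no root in that interval.

Evaluate at the endpoints: f(3) = 54, f(5) = 174 — same sign (positive).
The derivative f'(t) = 3t^2 + 2t + 3 is a quadratic with discriminant 2² − 4·3·3 = -32 < 0; it never vanishes, so it is always positive (sign of the leading coefficient).
So f is strictly increasing; between 3 and 5 its values lie between f(3) = 54 and f(5) = 174, all positive. Therefore f has no root in (3, 5).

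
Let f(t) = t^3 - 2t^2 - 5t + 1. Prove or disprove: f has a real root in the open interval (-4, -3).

f(-4) = -75 and f(-3) = -29, both negative, so a sign-change argument is unavailable; we show f keeps this sign on the whole interval.
Shift to the endpoint -3: with t = -3 − u (0 < u < 1), one computes f(-3 − u) = -u^3 - 11u^2 - 34u - 29.
The nonzero coefficients here are all negative, so for u > 0 every term is negative (or zero), and the constant term -29 is strictly negative.
So f is strictly negative on (-4, -3); no root exists in the interval.

f has no root in that interval.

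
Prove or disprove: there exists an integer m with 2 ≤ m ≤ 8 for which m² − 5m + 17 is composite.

No, no such integer m in that range exists.

The values for m = 2, 3, …, 8 are 11, 11, 13, 17, 23, 31, 41, and each of these is prime.
So no value in the range makes the expression composite.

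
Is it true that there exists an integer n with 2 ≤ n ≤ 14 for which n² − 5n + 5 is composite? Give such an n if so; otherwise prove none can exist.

At n = 10: 10² − 5·10 + 5 = 55 = 5·11, which is composite.

n = 10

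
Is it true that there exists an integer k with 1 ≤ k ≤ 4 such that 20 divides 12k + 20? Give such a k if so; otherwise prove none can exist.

At k = 1, 12·1 + 20 = 32 ≡ 12 (mod 20), and each step in k adds 12, giving residues 12, 4, 16, 8 for k = 1, 2, 3, 4.
Since 0 is absent from this list, 20 ∤ 12k + 20 for every k with 1 ≤ k ≤ 4.

No such integer k in that range exists.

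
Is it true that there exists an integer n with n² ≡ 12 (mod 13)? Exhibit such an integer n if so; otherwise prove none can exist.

n = 5

n = 5 works: 5² = 25, and 25 − 12 = 13 = 1·13.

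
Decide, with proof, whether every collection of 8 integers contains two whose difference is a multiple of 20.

Take the 8 consecutive integers 49, 50, …, 56: their residues mod 20 are all distinct because 8 ≤ 20.
No two share a residue, so no pair has difference divisible by 20; the claim fails for this set.

No; for instance {49, 50, 51, 52, 53, 54, 55, 56} is a counterexample.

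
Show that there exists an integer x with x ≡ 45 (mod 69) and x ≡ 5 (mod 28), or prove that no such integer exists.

x = 873

The moduli 69 and 28 are coprime, so by the Chinese Remainder Theorem a unique solution modulo 1932 exists.
Any solution of the first congruence is x = 45 + 69t; substituting into the second, 69t ≡ 5 − 45 ≡ 16 (mod 28).
69 ≡ 13 (mod 28), so this reads 13t ≡ 16 (mod 28). To invert 13 modulo 28: 28 = 2·13 + 2, 13 = 6·2 + 1, 2 = 2·1 + 0, and unwinding, 1 = 13 − 6·2 = 13 − 6·(28 − 2·13) = −6·28 + 13·13. Thus 13⁻¹ ≡ 13 (mod 28).
Multiplying by 13: t ≡ 13·16 = 208 ≡ 12 (mod 28).
With t = 12: x = 45 + 69·12 = 873.
Indeed 873 ≡ 45 (mod 69) and 873 ≡ 5 (mod 28).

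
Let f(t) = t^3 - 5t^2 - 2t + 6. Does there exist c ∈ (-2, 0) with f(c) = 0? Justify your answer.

Yes, f has a root in the interval.

f(-2) = -18 and f(0) = 6, which have opposite signs.
f is continuous everywhere (it is a polynomial), in particular on [-2, 0].
By the Intermediate Value Theorem f must vanish at some point of (-2, 0).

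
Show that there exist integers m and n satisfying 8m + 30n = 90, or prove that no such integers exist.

m = 0, n = 3

Since gcd(8, 30) = 2 and 90 = 2·45, Bézout's identity guarantees a solution.
Dividing through by 2 reduces the equation to 4m + 15n = 45.
Euclidean algorithm: 15 = 3·4 + 3, 4 = 1·3 + 1, 3 = 3·1 + 0.
Working back up the chain: 1 = 4 − 1·3 = 4 − (15 − 3·4) = −15 + 4·4. So 4·4 + 15·(-1) = 1.
Scaling by 45 gives the particular solution (m, n) = (180, -45).
The general solution is m = 180 + 15k, n = -45 − 4k; taking k = -12 gives the smaller pair m = 0, n = 3.
Check: 8·0 + 30·3 = 0 + 90 = 90. ✓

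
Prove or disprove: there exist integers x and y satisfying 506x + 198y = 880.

x = 8, y = -16

Since gcd(506, 198) = 22 and 880 = 22·40, Bézout's identity guarantees a solution.
Dividing through by 22 reduces the equation to 23x + 9y = 40.
Dividing repeatedly: 23 = 2·9 + 5, 9 = 1·5 + 4, 5 = 1·4 + 1, 4 = 4·1 + 0.
Back-substituting, 1 = 5 − 1·4 = 5 − (9 − 1·5) = −9 + 2·5 = −9 + 2·(23 − 2·9) = 2·23 − 5·9; that is, 23·2 + 9·(-5) = 1.
Scaling by 40 gives the particular solution (x, y) = (80, -200).
Shifting by a multiple of (9, −23) keeps it a solution: x = 80 − 8·9 = 8, y = -200 + 8·23 = -16.
Check: 506·8 + 198·(-16) = 4048 − 3168 = 880. ✓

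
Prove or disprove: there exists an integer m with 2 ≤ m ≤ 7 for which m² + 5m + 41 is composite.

m = 4

At m = 4: 4² + 5·4 + 41 = 77 = 7·11, which is composite.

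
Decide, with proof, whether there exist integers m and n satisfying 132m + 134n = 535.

No, no such integers exist.

Any value of 132m + 134n is a multiple of gcd(132, 134) = 2.
But 535 is not a multiple of 2 (it leaves remainder 1).
Hence no integers m, n satisfy the equation.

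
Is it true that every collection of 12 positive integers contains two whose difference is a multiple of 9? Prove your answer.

Yes, this is always true.

There are exactly 9 possible remainders on division by 9.
Since 12 > 9, two of the 12 integers must share a residue class by the pigeonhole principle; call them a and b.
Their difference a − b is then a multiple of 9.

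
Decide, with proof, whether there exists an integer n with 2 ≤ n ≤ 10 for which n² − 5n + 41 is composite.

n = 7

At n = 7: 7² − 5·7 + 41 = 55 = 5·11, which is composite.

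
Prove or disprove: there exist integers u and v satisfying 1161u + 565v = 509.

u = 144, v = -295

Since gcd(1161, 565) = 1, every integer is an integer combination of 1161 and 565.
Euclidean algorithm: 1161 = 2·565 + 31, 565 = 18·31 + 7, 31 = 4·7 + 3, 7 = 2·3 + 1, 3 = 3·1 + 0.
Back-substituting, 1 = 7 − 2·3 = 7 − 2·(31 − 4·7) = −2·31 + 9·7 = −2·31 + 9·(565 − 18·31) = 9·565 − 164·31 = 9·565 − 164·(1161 − 2·565) = −164·1161 + 337·565; that is, 1161·(-164) + 565·337 = 1.
Scaling by 509 gives the particular solution (u, v) = (-83476, 171533).
Shifting by a multiple of (565, −1161) keeps it a solution: u = -83476 + 148·565 = 144, v = 171533 − 148·1161 = -295.
Check: 1161·144 + 565·(-295) = 167184 − 166675 = 509. ✓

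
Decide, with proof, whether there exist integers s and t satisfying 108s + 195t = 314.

There are no such integers.

Both 108 and 195 are divisible by gcd(108, 195) = 3, hence so is any combination 108s + 195t.
But 314 = 3·104 + 2, so 3 ∤ 314.
Hence no integers s, t satisfy the equation.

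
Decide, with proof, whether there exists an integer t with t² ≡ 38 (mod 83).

t = 72 works: 72² = 5184, and 5184 − 38 = 5146 = 62·83.

t = 72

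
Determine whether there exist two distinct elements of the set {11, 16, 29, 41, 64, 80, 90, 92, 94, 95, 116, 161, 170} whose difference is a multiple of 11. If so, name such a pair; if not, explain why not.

The pair (16, 170) works.

16 mod 11 = 5 and 170 mod 11 = 5, so 170 − 16 = 154 = 14·11.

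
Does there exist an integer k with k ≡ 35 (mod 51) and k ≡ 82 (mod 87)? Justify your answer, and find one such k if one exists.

gcd(51, 87) = 3. If k ≡ 35 (mod 51) and k ≡ 82 (mod 87), then k ≡ 35 (mod 3) and k ≡ 82 (mod 3).
But 35 mod 3 = 2 while 82 mod 3 = 1, a contradiction.
So no integer satisfies both congruences.

There is no such integer.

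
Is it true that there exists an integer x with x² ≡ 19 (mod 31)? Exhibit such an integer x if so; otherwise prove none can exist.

x = 22

x = 22 works: 22² = 484, and 484 − 19 = 465 = 15·31.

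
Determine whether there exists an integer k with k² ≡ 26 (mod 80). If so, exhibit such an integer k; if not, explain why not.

No, no such integer exists.

Since 4 ∣ 80, a solution of k² ≡ 26 (mod 80) would also satisfy k² ≡ 26 ≡ 2 (mod 4).
Squares mod 4 repeat after k = 2 (as (−k)² = k²); for k = 0..2 they are 0, 1, 0.
So the quadratic residues mod 4 are {0, 1}, and 2 is not among them.
Therefore k² ≡ 26 (mod 80) has no solution.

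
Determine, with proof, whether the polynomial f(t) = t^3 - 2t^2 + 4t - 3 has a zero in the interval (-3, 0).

No.

f(-3) = -60 and f(0) = -3, both negative.
f'(t) = 3t^2 - 4t + 4 has discriminant (-4)² − 4·3·4 = -32 < 0, so f' has no real roots and is positive for every real t.
Hence f is strictly increasing on ℝ, and in particular on [-3, 0]. A strictly monotone function with same-sign endpoint values stays negative on the whole interval, so f has no zero in (-3, 0).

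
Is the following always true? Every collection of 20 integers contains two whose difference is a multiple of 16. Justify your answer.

True.

There are exactly 16 possible remainders on division by 16.
Placing 20 integers into 16 classes, some class receives at least two — say a and b.
Then a ≡ b (mod 16), i.e. 16 ∣ (a − b).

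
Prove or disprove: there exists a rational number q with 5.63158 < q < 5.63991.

Multiplying by 11: 11·5.63158 = 61.94738 and 11·5.63991 = 62.03901, so the integer 62 lies strictly between them.
So q = 62/11 works: it is a ratio of integers, and dividing 11·5.63158 < 62 < 11·5.63991 through by 11 gives 5.63158 < 62/11 < 5.63991.

q = 62/11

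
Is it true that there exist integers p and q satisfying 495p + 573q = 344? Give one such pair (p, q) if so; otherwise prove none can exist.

No, no such integers exist.

Both 495 and 573 are divisible by gcd(495, 573) = 3, hence so is any combination 495p + 573q.
But 344 is not a multiple of 3 (it leaves remainder 2).
Therefore 495p + 573q = 344 has no solution in integers.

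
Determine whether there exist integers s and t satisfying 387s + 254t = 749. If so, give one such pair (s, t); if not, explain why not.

387 and 254 are coprime, so 387s + 254t ranges over all of ℤ.
Dividing repeatedly: 387 = 1·254 + 133, 254 = 1·133 + 121, 133 = 1·121 + 12, 121 = 10·12 + 1, 12 = 12·1 + 0.
Working back up the chain: 1 = 121 − 10·12 = 121 − 10·(133 − 1·121) = −10·133 + 11·121 = −10·133 + 11·(254 − 1·133) = 11·254 − 21·133 = 11·254 − 21·(387 − 1·254) = −21·387 + 32·254. So 387·(-21) + 254·32 = 1.
Multiplying through by 749: s = (-21)·749 = -15729, t = 32·749 = 23968 is a solution.
Adding 62·254 to s and subtracting 62·387 from t gives the tidier solution (19, -26).
Indeed 387·19 + 254·(-26) = 7353 − 6604 = 749.

s = 19, t = -26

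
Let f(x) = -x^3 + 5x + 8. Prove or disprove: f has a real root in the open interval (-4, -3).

The endpoint values f(-4) = 52 and f(-3) = 20 are both positive. Claim: f(x) > 0 for every x in (-4, -3).
Shift to the endpoint -3: with x = -3 − u (0 < u < 1), one computes f(-3 − u) = u^3 + 9u^2 + 22u + 20.
All 4 nonzero coefficients of this polynomial in u are positive; hence for u > 0 the value is a sum of positive terms (the constant 20 among them).
Therefore f(x) > 0 throughout (-4, -3), and f has no zero there.

No.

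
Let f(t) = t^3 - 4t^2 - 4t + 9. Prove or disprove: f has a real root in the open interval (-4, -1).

f(-4) = -103 and f(-1) = 8, which have opposite signs.
Since f is a polynomial it is continuous on [-4, -1].
By the Intermediate Value Theorem f must vanish at some point of (-4, -1).

Such a root exists.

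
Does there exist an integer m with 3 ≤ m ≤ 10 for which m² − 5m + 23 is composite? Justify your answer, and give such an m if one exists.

No such integer m in that range exists.

The values for m = 3, 4, …, 10 are 17, 19, 23, 29, 37, 47, 59, 73, and each of these is prime.
So no value in the range makes the expression composite.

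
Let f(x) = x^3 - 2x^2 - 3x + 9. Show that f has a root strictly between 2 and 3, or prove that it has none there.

f has no root in that interval.

f(2) = 3 and f(3) = 9, both positive, so a sign-change argument is unavailable; we show f keeps this sign on the whole interval.
Shift to the endpoint 2: with x = 2 + u (0 < u < 1), one computes f(2 + u) = u^3 + 4u^2 + u + 3.
The nonzero coefficients here are all positive, so for u > 0 every term is positive (or zero), and the constant term 3 is strictly positive.
Therefore f(x) > 0 throughout (2, 3), and f has no zero there.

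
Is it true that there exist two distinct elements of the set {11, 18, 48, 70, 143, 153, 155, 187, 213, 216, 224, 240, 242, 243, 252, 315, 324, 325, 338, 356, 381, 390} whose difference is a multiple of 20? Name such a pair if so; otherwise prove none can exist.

Reduce each element mod 20: 11↦11, 18↦18, 48↦8, 70↦10, 143↦3, 153↦13, 155↦15, 187↦7, 213↦13, 216↦16, 224↦4, 240↦0, 242↦2, 243↦3, 252↦12, 315↦15, 324↦4, 325↦5, 338↦18, 356↦16, 381↦1, 390↦10. The residue 18 repeats (at 18 and 338), and 338 − 18 = 320 = 16·20.

The pair (18, 338) works.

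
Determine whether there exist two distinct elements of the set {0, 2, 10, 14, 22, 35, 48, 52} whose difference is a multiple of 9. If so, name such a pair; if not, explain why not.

Reduce each element modulo 9: 0↦0, 2↦2, 10↦1, 14↦5, 22↦4, 35↦8, 48↦3, 52↦7.
No residue repeats among the 8 elements, so no pair has difference ≡ 0 (mod 9).

There is no such pair.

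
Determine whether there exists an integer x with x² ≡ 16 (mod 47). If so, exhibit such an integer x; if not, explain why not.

x = 43 works: 43² = 1849, and 1849 − 16 = 1833 = 39·47.

x = 43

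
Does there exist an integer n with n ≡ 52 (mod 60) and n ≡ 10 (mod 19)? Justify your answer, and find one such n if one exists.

n = 352

The moduli 60 and 19 are coprime, so by the Chinese Remainder Theorem a unique solution modulo 1140 exists.
Any solution of the first congruence is n = 52 + 60t; substituting into the second, 60t ≡ 10 − 52 ≡ 15 (mod 19).
60 ≡ 3 (mod 19), so this reads 3t ≡ 15 (mod 19). Invert 3 mod 19 by the Euclidean algorithm: 19 = 6·3 + 1, 3 = 3·1 + 0; back-substituting, 1 = 19 − 6·3. Hence 3·(-6) ≡ 1, so 3⁻¹ ≡ -6 ≡ 13 (mod 19).
Multiplying by 13: t ≡ 13·15 = 195 ≡ 5 (mod 19).
With t = 5: n = 52 + 60·5 = 352.
Check: 352 mod 60 = 52, 352 mod 19 = 10. ✓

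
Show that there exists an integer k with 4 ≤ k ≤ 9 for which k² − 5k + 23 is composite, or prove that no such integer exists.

No such integer k in that range exists.

The values for k = 4, 5, …, 9 are 19, 23, 29, 37, 47, 59, and each of these is prime.
So no value in the range makes the expression composite.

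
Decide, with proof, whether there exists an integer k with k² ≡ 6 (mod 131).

There is no such integer.

Apply Euler's criterion with the prime 131: 6 is a quadratic residue iff 6^65 ≡ 1 (mod 131), and a non-residue iff it is ≡ −1.
Squaring successively (mod 131): 6^2 = 36 ≡ 36; 6^4 ≡ 36² = 1296 ≡ 117; 6^8 ≡ 117² = 13689 ≡ 65; 6^16 ≡ 65² = 4225 ≡ 33; 6^32 ≡ 33² = 1089 ≡ 41; 6^64 ≡ 41² = 1681 ≡ 109.
Since 65 = 64 + 1, 6^65 ≡ 109 · 6; multiplying out mod 131: 109·6 = 654 ≡ 130. Thus 6^65 ≡ 130 ≡ −1 (mod 131).
By Euler's criterion 6 is a quadratic non-residue mod 131: no k satisfies k² ≡ 6 (mod 131).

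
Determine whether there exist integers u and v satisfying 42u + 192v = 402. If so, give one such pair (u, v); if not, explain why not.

u = 5, v = 1

Since gcd(42, 192) = 6 and 402 = 6·67, Bézout's identity guarantees a solution.
Dividing through by 6 reduces the equation to 7u + 32v = 67.
Run the Euclidean algorithm on 32 and 7: 32 = 4·7 + 4, 7 = 1·4 + 3, 4 = 1·3 + 1, 3 = 3·1 + 0.
Unwinding: 1 = 4 − 1·3 = 4 − (7 − 1·4) = −7 + 2·4 = −7 + 2·(32 − 4·7) = 2·32 − 9·7, i.e. 7·(-9) + 32·2 = 1.
Scaling by 67 gives the particular solution (u, v) = (-603, 134).
Adding 19·32 to u and subtracting 19·7 from v gives the tidier solution (5, 1).
Indeed 42·5 + 192·1 = 210 + 192 = 402.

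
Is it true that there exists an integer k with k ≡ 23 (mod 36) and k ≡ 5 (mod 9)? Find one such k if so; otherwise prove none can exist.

k = 23

Here gcd(36, 9) = 9, and both 23 and 5 leave remainder 5 mod 9, so the system is consistent.
The smallest candidate k = 23 works directly: 23 ≡ 5 (mod 9).
Indeed 23 ≡ 23 (mod 36) and 23 ≡ 5 (mod 9).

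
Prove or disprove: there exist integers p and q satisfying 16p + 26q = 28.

p = 5, q = -2

Since gcd(16, 26) = 2 and 28 = 2·14, Bézout's identity guarantees a solution.
Dividing through by 2 reduces the equation to 8p + 13q = 14.
Euclidean algorithm: 13 = 1·8 + 5, 8 = 1·5 + 3, 5 = 1·3 + 2, 3 = 1·2 + 1, 2 = 2·1 + 0.
Back-substituting, 1 = 3 − 1·2 = 3 − (5 − 1·3) = −5 + 2·3 = −5 + 2·(8 − 1·5) = 2·8 − 3·5 = 2·8 − 3·(13 − 1·8) = −3·13 + 5·8; that is, 8·5 + 13·(-3) = 1.
Multiplying through by 14: p = 5·14 = 70, q = (-3)·14 = -42 is a solution.
Subtracting 5·13 from p and adding 5·8 to q gives the tidier solution (5, -2).
Indeed 16·5 + 26·(-2) = 80 − 52 = 28.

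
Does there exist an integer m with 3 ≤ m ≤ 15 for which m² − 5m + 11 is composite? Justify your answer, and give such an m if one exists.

At m = 15: 15² − 5·15 + 11 = 161 = 7·23, which is composite.

m = 15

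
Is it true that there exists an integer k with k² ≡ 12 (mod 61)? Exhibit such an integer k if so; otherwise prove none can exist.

Take k = 16. Then 16² = 256 = 4·61 + 12, so 16² ≡ 12 (mod 61).

k = 16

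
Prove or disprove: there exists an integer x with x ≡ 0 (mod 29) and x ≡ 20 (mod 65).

Since 29 and 65 share no common factor, CRT says the pair of congruences has a solution (unique mod 1885).
Any solution of the first congruence is x = 0 + 29t; substituting into the second, 29t ≡ 20 − 0 ≡ 20 (mod 65).
To invert 29 modulo 65: 65 = 2·29 + 7, 29 = 4·7 + 1, 7 = 7·1 + 0, and unwinding, 1 = 29 − 4·7 = 29 − 4·(65 − 2·29) = −4·65 + 9·29. Thus 29⁻¹ ≡ 9 (mod 65).
Multiplying by 9: t ≡ 9·20 = 180 ≡ 50 (mod 65).
Taking t = 50 gives x = 0 + 29·50 = 1450.
Indeed 1450 ≡ 0 (mod 29) and 1450 ≡ 20 (mod 65).

x = 1450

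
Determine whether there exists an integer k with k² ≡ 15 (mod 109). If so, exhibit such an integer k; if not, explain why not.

k = 61 works: 61² = 3721, and 3721 − 15 = 3706 = 34·109.

k = 61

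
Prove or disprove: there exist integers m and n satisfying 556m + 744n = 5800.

m = 76, n = -49

Since gcd(556, 744) = 4 and 5800 = 4·1450, Bézout's identity guarantees a solution.
Dividing through by 4 reduces the equation to 139m + 186n = 1450.
Run the Euclidean algorithm on 186 and 139: 186 = 1·139 + 47, 139 = 2·47 + 45, 47 = 1·45 + 2, 45 = 22·2 + 1, 2 = 2·1 + 0.
Back-substituting, 1 = 45 − 22·2 = 45 − 22·(47 − 1·45) = −22·47 + 23·45 = −22·47 + 23·(139 − 2·47) = 23·139 − 68·47 = 23·139 − 68·(186 − 1·139) = −68·186 + 91·139; that is, 139·91 + 186·(-68) = 1.
Multiplying through by 1450: m = 91·1450 = 131950, n = (-68)·1450 = -98600 is a solution.
The general solution is m = 131950 + 186k, n = -98600 − 139k; taking k = -709 gives the smaller pair m = 76, n = -49.
Check: 556·76 + 744·(-49) = 42256 − 36456 = 5800. ✓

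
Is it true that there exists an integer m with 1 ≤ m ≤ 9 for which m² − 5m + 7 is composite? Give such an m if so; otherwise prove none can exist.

At m = 7: 7² − 5·7 + 7 = 21 = 3·7, which is composite.

m = 7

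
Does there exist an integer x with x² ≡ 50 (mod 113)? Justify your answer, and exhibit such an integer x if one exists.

Take x = 84. Then 84² = 7056 = 62·113 + 50, so 84² ≡ 50 (mod 113).

x = 84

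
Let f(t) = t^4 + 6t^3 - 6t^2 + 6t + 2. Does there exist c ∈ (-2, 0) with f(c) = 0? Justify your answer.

Such a root exists.

f(-2) = -66 and f(0) = 2, which have opposite signs.
As a polynomial, f is continuous on every closed interval.
The Intermediate Value Theorem then guarantees some c ∈ (-2, 0) with f(c) = 0.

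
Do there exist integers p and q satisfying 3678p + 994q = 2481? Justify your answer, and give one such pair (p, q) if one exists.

No, no such integers exist.

gcd(3678, 994) = 2, so every integer of the form 3678p + 994q is a multiple of 2.
But 2481 is not a multiple of 2 (it leaves remainder 1).
Hence no integers p, q satisfy the equation.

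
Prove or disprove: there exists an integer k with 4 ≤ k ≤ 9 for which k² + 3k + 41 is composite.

k = 6

At k = 6: 6² + 3·6 + 41 = 95 = 5·19, which is composite.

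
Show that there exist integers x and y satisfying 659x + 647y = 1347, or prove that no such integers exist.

659 and 647 are coprime, so 659x + 647y ranges over all of ℤ.
Euclidean algorithm: 659 = 1·647 + 12, 647 = 53·12 + 11, 12 = 1·11 + 1, 11 = 11·1 + 0.
Back-substituting, 1 = 12 − 1·11 = 12 − (647 − 53·12) = −647 + 54·12 = −647 + 54·(659 − 1·647) = 54·659 − 55·647; that is, 659·54 + 647·(-55) = 1.
Scaling by 1347 gives the particular solution (x, y) = (72738, -74085).
Subtracting 112·647 from x and adding 112·659 to y gives the tidier solution (274, -277).
Indeed 659·274 + 647·(-277) = 180566 − 179219 = 1347.

x = 274, y = -277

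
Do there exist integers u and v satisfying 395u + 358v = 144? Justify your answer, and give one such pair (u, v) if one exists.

u = 120, v = -132

395 and 358 are coprime, so 395u + 358v ranges over all of ℤ.
Run the Euclidean algorithm on 395 and 358: 395 = 1·358 + 37, 358 = 9·37 + 25, 37 = 1·25 + 12, 25 = 2·12 + 1, 12 = 12·1 + 0.
Back-substituting, 1 = 25 − 2·12 = 25 − 2·(37 − 1·25) = −2·37 + 3·25 = −2·37 + 3·(358 − 9·37) = 3·358 − 29·37 = 3·358 − 29·(395 − 1·358) = −29·395 + 32·358; that is, 395·(-29) + 358·32 = 1.
Multiplying through by 144: u = (-29)·144 = -4176, v = 32·144 = 4608 is a solution.
Adding 12·358 to u and subtracting 12·395 from v gives the tidier solution (120, -132).
Check: 395·120 + 358·(-132) = 47400 − 47256 = 144. ✓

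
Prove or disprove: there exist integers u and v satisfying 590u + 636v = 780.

Since gcd(590, 636) = 2 and 780 = 2·390, Bézout's identity guarantees a solution.
Dividing through by 2 reduces the equation to 295u + 318v = 390.
Euclidean algorithm: 318 = 1·295 + 23, 295 = 12·23 + 19, 23 = 1·19 + 4, 19 = 4·4 + 3, 4 = 1·3 + 1, 3 = 3·1 + 0.
Back-substituting, 1 = 4 − 1·3 = 4 − (19 − 4·4) = −19 + 5·4 = −19 + 5·(23 − 1·19) = 5·23 − 6·19 = 5·23 − 6·(295 − 12·23) = −6·295 + 77·23 = −6·295 + 77·(318 − 1·295) = 77·318 − 83·295; that is, 295·(-83) + 318·77 = 1.
Times 390: 295·(-32370) + 318·30030 = 390, so (-32370, 30030) solves it.
The general solution is u = -32370 + 318k, v = 30030 − 295k; taking k = 102 gives the smaller pair u = 66, v = -60.
Check: 590·66 + 636·(-60) = 38940 − 38160 = 780. ✓

u = 66, v = -60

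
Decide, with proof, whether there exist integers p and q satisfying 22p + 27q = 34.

22 and 27 are coprime, so 22p + 27q ranges over all of ℤ.
Run the Euclidean algorithm on 27 and 22: 27 = 1·22 + 5, 22 = 4·5 + 2, 5 = 2·2 + 1, 2 = 2·1 + 0.
Unwinding: 1 = 5 − 2·2 = 5 − 2·(22 − 4·5) = −2·22 + 9·5 = −2·22 + 9·(27 − 1·22) = 9·27 − 11·22, i.e. 22·(-11) + 27·9 = 1.
Times 34: 22·(-374) + 27·306 = 34, so (-374, 306) solves it.
Shifting by a multiple of (27, −22) keeps it a solution: p = -374 + 14·27 = 4, q = 306 − 14·22 = -2.
Indeed 22·4 + 27·(-2) = 88 − 54 = 34.

p = 4, q = -2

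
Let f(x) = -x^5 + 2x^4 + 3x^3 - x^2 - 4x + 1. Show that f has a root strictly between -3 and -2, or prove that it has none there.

No.

The endpoint values f(-3) = 328 and f(-2) = 45 are both positive. Claim: f(x) > 0 for every x in (-3, -2).
Substitute x = -2 − u, where 0 < u < 1 on the interval. Expanding, f(-2 − u) = u^5 + 12u^4 + 53u^3 + 109u^2 + 108u + 45.
All 6 nonzero coefficients of this polynomial in u are positive; hence for u > 0 the value is a sum of positive terms (the constant 45 among them).
Therefore f(x) > 0 throughout (-3, -2), and f has no zero there.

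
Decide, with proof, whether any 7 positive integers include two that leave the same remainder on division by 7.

Take the 7 consecutive integers 15, 16, …, 21: their residues mod 7 are all distinct because 7 ≤ 7.
Hence this collection has no pair with equal remainders mod 7, disproving the claim.

No, the set {15, 16, 17, 18, 19, 20, 21} is a counterexample.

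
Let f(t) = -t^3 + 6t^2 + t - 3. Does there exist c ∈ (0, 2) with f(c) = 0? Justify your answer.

f(0) = -3 and f(2) = 15, which have opposite signs.
Since f is a polynomial it is continuous on [0, 2].
So by the Intermediate Value Theorem there is a c strictly between 0 and 2 with f(c) = 0.

Yes, f has a root in the interval.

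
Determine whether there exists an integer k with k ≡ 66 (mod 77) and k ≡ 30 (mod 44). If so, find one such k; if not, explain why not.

No such integer exists.

Both moduli are multiples of 11 = gcd(77, 44), so any solution would satisfy k ≡ 66 and k ≡ 30 modulo 11 simultaneously.
However 66 ≡ 0 and 30 ≡ 8 (mod 11), and 0 ≠ 8.
Hence the system has no solution.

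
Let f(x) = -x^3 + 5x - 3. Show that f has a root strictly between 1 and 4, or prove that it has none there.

Yes, f has a root in the interval.

f(1) = 1 and f(4) = -47, which have opposite signs.
Since f is a polynomial it is continuous on [1, 4].
By the Intermediate Value Theorem f must vanish at some point of (1, 4).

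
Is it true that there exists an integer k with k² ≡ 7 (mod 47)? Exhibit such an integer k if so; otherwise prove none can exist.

k = 30

Take k = 30. Then 30² = 900 = 19·47 + 7, so 30² ≡ 7 (mod 47).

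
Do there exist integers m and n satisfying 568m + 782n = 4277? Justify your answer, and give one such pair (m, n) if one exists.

Any value of 568m + 782n is a multiple of gcd(568, 782) = 2.
But 4277 is not a multiple of 2 (it leaves remainder 1).
Hence no integers m, n satisfy the equation.

No, no such integers exist.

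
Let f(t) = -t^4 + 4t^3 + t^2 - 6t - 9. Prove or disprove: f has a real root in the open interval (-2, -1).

f(-2) = -41 and f(-1) = -7, both negative, so a sign-change argument is unavailable; we show f keeps this sign on the whole interval.
Substitute t = -1 − u, where 0 < u < 1 on the interval. Expanding, f(-1 − u) = -u^4 - 8u^3 - 17u^2 - 8u - 7.
The nonzero coefficients here are all negative, so for u > 0 every term is negative (or zero), and the constant term -7 is strictly negative.
Therefore f(t) < 0 throughout (-2, -1), and f has no zero there.

No such root exists.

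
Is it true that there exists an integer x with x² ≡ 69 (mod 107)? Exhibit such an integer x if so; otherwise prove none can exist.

x = 60

x = 60 works: 60² = 3600, and 3600 − 69 = 3531 = 33·107.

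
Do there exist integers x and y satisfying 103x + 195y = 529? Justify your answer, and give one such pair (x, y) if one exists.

103 and 195 are coprime, so 103x + 195y ranges over all of ℤ.
Run the Euclidean algorithm on 195 and 103: 195 = 1·103 + 92, 103 = 1·92 + 11, 92 = 8·11 + 4, 11 = 2·4 + 3, 4 = 1·3 + 1, 3 = 3·1 + 0.
Working back up the chain: 1 = 4 − 1·3 = 4 − (11 − 2·4) = −11 + 3·4 = −11 + 3·(92 − 8·11) = 3·92 − 25·11 = 3·92 − 25·(103 − 1·92) = −25·103 + 28·92 = −25·103 + 28·(195 − 1·103) = 28·195 − 53·103. So 103·(-53) + 195·28 = 1.
Multiplying through by 529: x = (-53)·529 = -28037, y = 28·529 = 14812 is a solution.
Shifting by a multiple of (195, −103) keeps it a solution: x = -28037 + 144·195 = 43, y = 14812 − 144·103 = -20.
Indeed 103·43 + 195·(-20) = 4429 − 3900 = 529.

x = 43, y = -20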